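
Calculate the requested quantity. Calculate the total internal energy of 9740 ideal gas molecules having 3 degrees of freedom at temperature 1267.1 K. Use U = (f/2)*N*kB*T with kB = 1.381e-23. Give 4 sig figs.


Step 1: f/2 = 3/2 = 1.5
Step 2: N*kB*T = 9740*1.381e-23*1267.1 = 1.704e-16
Step 3: U = 1.5 * 1.704e-16 = 2.557e-16 J

2.557e-16


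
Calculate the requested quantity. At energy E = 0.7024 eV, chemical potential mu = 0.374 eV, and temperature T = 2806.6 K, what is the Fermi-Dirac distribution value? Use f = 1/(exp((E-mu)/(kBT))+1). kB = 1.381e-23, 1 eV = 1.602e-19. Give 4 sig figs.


Step 1: (E - mu) = 0.7024 - 0.374 = 0.3284 eV
Step 2: Convert: (E-mu)*eV = 5.261e-20 J
Step 3: x = (E-mu)*eV/(kB*T) = 1.357
Step 4: f = 1/(exp(1.357)+1) = 0.2047

0.2047


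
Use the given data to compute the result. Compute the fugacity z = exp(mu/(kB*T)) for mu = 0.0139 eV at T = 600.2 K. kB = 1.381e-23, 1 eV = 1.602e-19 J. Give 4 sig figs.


Step 1: Convert mu to Joules: 0.0139*1.602e-19 = 2.227e-21 J
Step 2: kB*T = 1.381e-23*600.2 = 8.289e-21 J
Step 3: mu/(kB*T) = 0.2687
Step 4: z = exp(0.2687) = 1.308

1.308


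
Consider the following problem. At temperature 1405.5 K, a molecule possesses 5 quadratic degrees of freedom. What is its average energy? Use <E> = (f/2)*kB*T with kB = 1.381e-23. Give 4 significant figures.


Step 1: f/2 = 5/2 = 2.5
Step 2: kB*T = 1.381e-23 * 1405.5 = 1.941e-20
Step 3: <E> = 2.5 * 1.941e-20 = 4.852e-20 J

4.852e-20


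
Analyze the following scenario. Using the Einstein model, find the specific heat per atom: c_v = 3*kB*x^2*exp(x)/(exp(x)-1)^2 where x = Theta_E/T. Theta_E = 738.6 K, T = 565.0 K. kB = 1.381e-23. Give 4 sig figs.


Step 1: x = Theta_E/T = 738.6/565.0 = 1.307
Step 2: x^2 = 1.709
Step 3: exp(x) = 3.696
Step 4: c_v = 3*1.381e-23*1.709*3.696/(3.696-1)^2 = 3.6e-23

3.6e-23


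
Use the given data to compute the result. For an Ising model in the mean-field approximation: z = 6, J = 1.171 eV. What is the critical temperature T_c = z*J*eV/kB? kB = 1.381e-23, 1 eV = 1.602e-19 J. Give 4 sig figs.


Step 1: z*J = 6*1.171 = 7.026 eV
Step 2: Convert to Joules: 7.026*1.602e-19 = 1.126e-18 J
Step 3: T_c = 1.126e-18 / 1.381e-23 = 8.15e+04 K

8.15e+04


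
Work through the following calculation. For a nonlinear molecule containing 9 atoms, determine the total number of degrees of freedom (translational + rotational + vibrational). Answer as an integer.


Step 1: Translational DOF = 3
Step 2: Rotational DOF (nonlinear) = 3
Step 3: Vibrational DOF = 3*9 - 6 = 21
Step 4: Total = 3 + 3 + 21 = 27

27


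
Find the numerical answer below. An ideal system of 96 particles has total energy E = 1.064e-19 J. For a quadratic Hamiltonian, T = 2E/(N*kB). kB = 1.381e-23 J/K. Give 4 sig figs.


Step 1: Numerator = 2*E = 2*1.064e-19 = 2.128e-19 J
Step 2: Denominator = N*kB = 96*1.381e-23 = 1.326e-21
Step 3: T = 2.128e-19 / 1.326e-21 = 160.5 K

160.5


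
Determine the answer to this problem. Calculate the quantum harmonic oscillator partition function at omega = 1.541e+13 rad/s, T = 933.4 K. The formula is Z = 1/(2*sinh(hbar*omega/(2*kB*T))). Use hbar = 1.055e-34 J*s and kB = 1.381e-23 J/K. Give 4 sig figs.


Step 1: Compute x = hbar*omega/(kB*T) = 1.055e-34*1.541e+13/(1.381e-23*933.4) = 0.1261
Step 2: x/2 = 0.06306
Step 3: sinh(x/2) = 0.0631
Step 4: Z = 1/(2*0.0631) = 7.924

7.924


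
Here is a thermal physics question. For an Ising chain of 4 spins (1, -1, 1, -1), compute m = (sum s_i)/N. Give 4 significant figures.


Step 1: Count up spins (+1): 2, down spins (-1): 2
Step 2: Total magnetization M = 2 - 2 = 0
Step 3: m = M/N = 0/4 = 0

0


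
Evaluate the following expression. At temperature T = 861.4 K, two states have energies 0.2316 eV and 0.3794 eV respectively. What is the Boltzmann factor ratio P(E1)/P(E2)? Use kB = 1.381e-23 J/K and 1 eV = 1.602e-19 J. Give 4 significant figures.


Step 1: Compute energy difference dE = E1 - E2 = 0.2316 - 0.3794 = -0.1478 eV
Step 2: Convert to Joules: dE_J = -0.1478 * 1.602e-19 = -2.368e-20 J
Step 3: Compute exponent = -dE_J / (kB * T) = -(-2.368e-20) / (1.381e-23 * 861.4) = 1.99
Step 4: P(E1)/P(E2) = exp(1.99) = 7.318

7.318


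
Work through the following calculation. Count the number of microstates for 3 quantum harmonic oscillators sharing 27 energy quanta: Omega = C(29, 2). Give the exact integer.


Step 1: Use binomial coefficient C(29, 2)
Step 2: Numerator = 29! / 27!
Step 3: Denominator = 2!
Step 4: Omega = 406

406


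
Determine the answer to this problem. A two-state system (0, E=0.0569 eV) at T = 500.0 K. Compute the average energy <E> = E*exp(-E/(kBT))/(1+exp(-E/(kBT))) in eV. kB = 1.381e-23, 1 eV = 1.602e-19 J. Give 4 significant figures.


Step 1: beta*E = 0.0569*1.602e-19/(1.381e-23*500.0) = 1.32
Step 2: exp(-beta*E) = 0.2671
Step 3: <E> = 0.0569*0.2671/(1+0.2671) = 0.01199 eV

0.01199


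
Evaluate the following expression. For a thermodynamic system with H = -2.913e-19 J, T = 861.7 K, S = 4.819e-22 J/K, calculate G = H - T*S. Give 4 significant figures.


Step 1: T*S = 861.7 * 4.819e-22 = 4.153e-19 J
Step 2: G = H - T*S = -2.913e-19 - 4.153e-19
Step 3: G = -7.066e-19 J

-7.066e-19


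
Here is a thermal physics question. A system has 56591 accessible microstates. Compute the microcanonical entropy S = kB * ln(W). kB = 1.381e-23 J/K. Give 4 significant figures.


Step 1: ln(W) = ln(56591) = 10.94
Step 2: S = kB * ln(W) = 1.381e-23 * 10.94
Step 3: S = 1.511e-22 J/K

1.511e-22


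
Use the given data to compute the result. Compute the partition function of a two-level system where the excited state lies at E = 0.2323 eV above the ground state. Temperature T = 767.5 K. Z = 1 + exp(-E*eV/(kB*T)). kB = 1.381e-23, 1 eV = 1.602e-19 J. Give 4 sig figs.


Step 1: Compute beta*E = E*eV/(kB*T) = 0.2323*1.602e-19/(1.381e-23*767.5) = 3.511
Step 2: exp(-beta*E) = exp(-3.511) = 0.02986
Step 3: Z = 1 + 0.02986 = 1.03

1.03


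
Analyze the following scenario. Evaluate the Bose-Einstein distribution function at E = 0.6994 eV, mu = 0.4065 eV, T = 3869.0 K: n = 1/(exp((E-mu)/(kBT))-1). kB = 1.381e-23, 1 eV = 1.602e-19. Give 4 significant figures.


Step 1: (E - mu) = 0.2929 eV
Step 2: x = (E-mu)*eV/(kB*T) = 0.2929*1.602e-19/(1.381e-23*3869.0) = 0.8782
Step 3: exp(x) = 2.407
Step 4: n = 1/(exp(x)-1) = 0.711

0.711


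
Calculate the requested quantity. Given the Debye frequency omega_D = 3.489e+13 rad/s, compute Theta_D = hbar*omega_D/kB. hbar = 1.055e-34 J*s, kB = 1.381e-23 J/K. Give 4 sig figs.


Step 1: hbar*omega_D = 1.055e-34 * 3.489e+13 = 3.681e-21 J
Step 2: Theta_D = 3.681e-21 / 1.381e-23
Step 3: Theta_D = 266.5 K

266.5


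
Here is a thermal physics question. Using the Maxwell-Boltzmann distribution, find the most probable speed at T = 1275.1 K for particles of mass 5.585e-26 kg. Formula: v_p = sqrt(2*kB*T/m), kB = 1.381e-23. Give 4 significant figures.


Step 1: Numerator = 2*kB*T = 2*1.381e-23*1275.1 = 3.522e-20
Step 2: Ratio = 3.522e-20 / 5.585e-26 = 6.306e+05
Step 3: v_p = sqrt(6.306e+05) = 794.1 m/s

794.1


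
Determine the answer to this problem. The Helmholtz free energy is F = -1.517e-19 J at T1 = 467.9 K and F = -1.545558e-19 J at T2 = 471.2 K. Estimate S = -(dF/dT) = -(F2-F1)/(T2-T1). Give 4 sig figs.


Step 1: dF = F2 - F1 = -1.545558e-19 - (-1.517e-19) = -2.8558e-21 J
Step 2: dT = T2 - T1 = 471.2 - 467.9 = 3.3 K
Step 3: S = -dF/dT = -(-2.8558e-21)/3.3 = 8.654e-22 J/K

8.654e-22


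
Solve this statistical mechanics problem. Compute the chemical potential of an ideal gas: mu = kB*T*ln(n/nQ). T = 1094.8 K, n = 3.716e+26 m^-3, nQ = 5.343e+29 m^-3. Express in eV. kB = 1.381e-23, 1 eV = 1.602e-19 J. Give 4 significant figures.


Step 1: n/nQ = 3.716e+26/5.343e+29 = 0.0006955
Step 2: ln(n/nQ) = -7.271
Step 3: mu = kB*T*ln(n/nQ) = 1.512e-20*-7.271 = -1.099e-19 J
Step 4: Convert to eV: -1.099e-19/1.602e-19 = -0.6862 eV

-0.6862


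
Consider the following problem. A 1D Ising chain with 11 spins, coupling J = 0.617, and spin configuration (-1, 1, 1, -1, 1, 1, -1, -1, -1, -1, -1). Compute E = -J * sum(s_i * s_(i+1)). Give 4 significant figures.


Step 1: Nearest-neighbor products: -1, 1, -1, -1, 1, -1, 1, 1, 1, 1
Step 2: Sum of products = 2
Step 3: E = -0.617 * 2 = -1.234

-1.234


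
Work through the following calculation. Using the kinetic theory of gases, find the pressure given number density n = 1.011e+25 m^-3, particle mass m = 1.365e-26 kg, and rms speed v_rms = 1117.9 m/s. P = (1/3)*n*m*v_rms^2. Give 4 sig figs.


Step 1: v_rms^2 = 1117.9^2 = 1.25e+06
Step 2: n*m = 1.011e+25*1.365e-26 = 0.138
Step 3: P = (1/3)*0.138*1.25e+06 = 5.749e+04 Pa

5.749e+04


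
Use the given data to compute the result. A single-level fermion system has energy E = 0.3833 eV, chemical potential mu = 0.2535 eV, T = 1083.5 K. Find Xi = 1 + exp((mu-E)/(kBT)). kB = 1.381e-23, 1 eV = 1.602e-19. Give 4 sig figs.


Step 1: (mu - E) = 0.2535 - 0.3833 = -0.1298 eV
Step 2: x = (mu-E)*eV/(kB*T) = -0.1298*1.602e-19/(1.381e-23*1083.5) = -1.39
Step 3: exp(x) = 0.2492
Step 4: Xi = 1 + 0.2492 = 1.249

1.249


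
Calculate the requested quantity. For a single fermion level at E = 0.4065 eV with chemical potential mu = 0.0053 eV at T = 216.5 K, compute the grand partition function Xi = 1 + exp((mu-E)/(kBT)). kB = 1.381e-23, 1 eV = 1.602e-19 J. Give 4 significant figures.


Step 1: (mu - E) = 0.0053 - 0.4065 = -0.4012 eV
Step 2: x = (mu-E)*eV/(kB*T) = -0.4012*1.602e-19/(1.381e-23*216.5) = -21.5
Step 3: exp(x) = 4.614e-10
Step 4: Xi = 1 + 4.614e-10 = 1

1


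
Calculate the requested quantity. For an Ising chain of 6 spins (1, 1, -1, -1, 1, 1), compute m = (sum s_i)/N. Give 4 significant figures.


Step 1: Count up spins (+1): 4, down spins (-1): 2
Step 2: Total magnetization M = 4 - 2 = 2
Step 3: m = M/N = 2/6 = 0.3333

0.3333


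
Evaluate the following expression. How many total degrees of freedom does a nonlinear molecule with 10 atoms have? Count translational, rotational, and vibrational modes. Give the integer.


Step 1: Translational DOF = 3
Step 2: Rotational DOF (nonlinear) = 3
Step 3: Vibrational DOF = 3*10 - 6 = 24
Step 4: Total = 3 + 3 + 24 = 30

30


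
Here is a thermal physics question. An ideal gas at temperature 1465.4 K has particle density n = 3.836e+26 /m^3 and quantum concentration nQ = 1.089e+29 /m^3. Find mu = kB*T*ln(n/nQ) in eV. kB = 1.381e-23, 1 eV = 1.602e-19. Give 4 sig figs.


Step 1: n/nQ = 3.836e+26/1.089e+29 = 0.003522
Step 2: ln(n/nQ) = -5.649
Step 3: mu = kB*T*ln(n/nQ) = 2.024e-20*-5.649 = -1.143e-19 J
Step 4: Convert to eV: -1.143e-19/1.602e-19 = -0.7136 eV

-0.7136


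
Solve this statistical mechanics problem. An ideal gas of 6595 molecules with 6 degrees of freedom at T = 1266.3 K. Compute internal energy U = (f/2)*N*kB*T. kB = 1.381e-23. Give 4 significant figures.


Step 1: f/2 = 6/2 = 3.0
Step 2: N*kB*T = 6595*1.381e-23*1266.3 = 1.153e-16
Step 3: U = 3.0 * 1.153e-16 = 3.46e-16 J

3.46e-16


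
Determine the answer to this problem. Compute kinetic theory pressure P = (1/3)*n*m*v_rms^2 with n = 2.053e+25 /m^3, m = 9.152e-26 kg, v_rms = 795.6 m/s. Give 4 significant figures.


Step 1: v_rms^2 = 795.6^2 = 6.33e+05
Step 2: n*m = 2.053e+25*9.152e-26 = 1.879
Step 3: P = (1/3)*1.879*6.33e+05 = 3.964e+05 Pa

3.964e+05


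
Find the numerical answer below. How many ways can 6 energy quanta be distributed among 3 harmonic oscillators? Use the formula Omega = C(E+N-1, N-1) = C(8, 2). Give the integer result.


Step 1: Use binomial coefficient C(8, 2)
Step 2: Numerator = 8! / 6!
Step 3: Denominator = 2!
Step 4: Omega = 28

28


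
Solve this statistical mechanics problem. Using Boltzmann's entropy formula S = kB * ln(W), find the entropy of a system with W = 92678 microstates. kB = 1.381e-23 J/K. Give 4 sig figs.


Step 1: ln(W) = ln(92678) = 11.44
Step 2: S = kB * ln(W) = 1.381e-23 * 11.44
Step 3: S = 1.579e-22 J/K

1.579e-22


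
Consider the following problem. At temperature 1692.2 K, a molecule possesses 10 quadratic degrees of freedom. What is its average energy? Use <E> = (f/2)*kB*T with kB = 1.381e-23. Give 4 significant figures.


Step 1: f/2 = 10/2 = 5
Step 2: kB*T = 1.381e-23 * 1692.2 = 2.337e-20
Step 3: <E> = 5 * 2.337e-20 = 1.168e-19 J

1.168e-19


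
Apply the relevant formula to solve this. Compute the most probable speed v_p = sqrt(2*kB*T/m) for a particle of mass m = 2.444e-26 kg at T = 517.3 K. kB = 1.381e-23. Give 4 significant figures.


Step 1: Numerator = 2*kB*T = 2*1.381e-23*517.3 = 1.429e-20
Step 2: Ratio = 1.429e-20 / 2.444e-26 = 5.846e+05
Step 3: v_p = sqrt(5.846e+05) = 764.6 m/s

764.6


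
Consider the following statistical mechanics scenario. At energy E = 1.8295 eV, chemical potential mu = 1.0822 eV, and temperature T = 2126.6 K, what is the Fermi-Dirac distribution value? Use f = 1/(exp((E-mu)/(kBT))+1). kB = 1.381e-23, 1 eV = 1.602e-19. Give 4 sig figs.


Step 1: (E - mu) = 1.8295 - 1.0822 = 0.7473 eV
Step 2: Convert: (E-mu)*eV = 1.197e-19 J
Step 3: x = (E-mu)*eV/(kB*T) = 4.076
Step 4: f = 1/(exp(4.076)+1) = 0.01669

0.01669


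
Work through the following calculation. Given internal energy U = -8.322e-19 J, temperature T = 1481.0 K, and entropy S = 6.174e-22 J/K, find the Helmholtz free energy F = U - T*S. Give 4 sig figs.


Step 1: T*S = 1481.0 * 6.174e-22 = 9.144e-19 J
Step 2: F = U - T*S = -8.322e-19 - 9.144e-19
Step 3: F = -1.747e-18 J

-1.747e-18


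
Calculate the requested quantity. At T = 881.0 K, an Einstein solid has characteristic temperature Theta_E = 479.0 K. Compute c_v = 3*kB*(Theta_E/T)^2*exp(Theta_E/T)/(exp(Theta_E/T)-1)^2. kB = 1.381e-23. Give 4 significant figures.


Step 1: x = Theta_E/T = 479.0/881.0 = 0.5437
Step 2: x^2 = 0.2956
Step 3: exp(x) = 1.722
Step 4: c_v = 3*1.381e-23*0.2956*1.722/(1.722-1)^2 = 4.042e-23

4.042e-23


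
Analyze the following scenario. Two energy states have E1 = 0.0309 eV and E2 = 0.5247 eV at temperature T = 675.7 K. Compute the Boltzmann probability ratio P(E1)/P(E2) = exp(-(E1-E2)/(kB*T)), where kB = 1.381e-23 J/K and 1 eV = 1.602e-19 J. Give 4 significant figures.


Step 1: Compute energy difference dE = E1 - E2 = 0.0309 - 0.5247 = -0.4938 eV
Step 2: Convert to Joules: dE_J = -0.4938 * 1.602e-19 = -7.911e-20 J
Step 3: Compute exponent = -dE_J / (kB * T) = -(-7.911e-20) / (1.381e-23 * 675.7) = 8.477
Step 4: P(E1)/P(E2) = exp(8.477) = 4805

4805


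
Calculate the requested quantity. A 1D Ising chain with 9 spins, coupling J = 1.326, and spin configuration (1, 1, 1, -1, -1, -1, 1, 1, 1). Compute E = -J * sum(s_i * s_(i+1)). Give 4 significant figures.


Step 1: Nearest-neighbor products: 1, 1, -1, 1, 1, -1, 1, 1
Step 2: Sum of products = 4
Step 3: E = -1.326 * 4 = -5.304

-5.304


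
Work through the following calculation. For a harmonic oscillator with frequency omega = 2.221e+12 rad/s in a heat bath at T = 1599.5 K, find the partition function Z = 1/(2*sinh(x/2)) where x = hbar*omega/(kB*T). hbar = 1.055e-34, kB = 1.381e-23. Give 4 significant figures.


Step 1: Compute x = hbar*omega/(kB*T) = 1.055e-34*2.221e+12/(1.381e-23*1599.5) = 0.01061
Step 2: x/2 = 0.005304
Step 3: sinh(x/2) = 0.005304
Step 4: Z = 1/(2*0.005304) = 94.27

94.27


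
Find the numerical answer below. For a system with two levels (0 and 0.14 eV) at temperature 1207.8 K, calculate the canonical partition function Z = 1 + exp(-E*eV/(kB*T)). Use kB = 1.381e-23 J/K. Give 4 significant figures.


Step 1: Compute beta*E = E*eV/(kB*T) = 0.14*1.602e-19/(1.381e-23*1207.8) = 1.345
Step 2: exp(-beta*E) = exp(-1.345) = 0.2606
Step 3: Z = 1 + 0.2606 = 1.261

1.261


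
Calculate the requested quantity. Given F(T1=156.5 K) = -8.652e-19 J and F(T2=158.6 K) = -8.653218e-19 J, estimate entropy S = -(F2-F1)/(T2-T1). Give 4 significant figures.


Step 1: dF = F2 - F1 = -8.653218e-19 - (-8.652e-19) = -1.218e-22 J
Step 2: dT = T2 - T1 = 158.6 - 156.5 = 2.1 K
Step 3: S = -dF/dT = -(-1.218e-22)/2.1 = 5.8e-23 J/K

5.8e-23


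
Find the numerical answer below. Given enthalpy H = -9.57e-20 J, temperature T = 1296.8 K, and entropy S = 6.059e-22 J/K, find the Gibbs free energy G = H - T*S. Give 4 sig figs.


Step 1: T*S = 1296.8 * 6.059e-22 = 7.857e-19 J
Step 2: G = H - T*S = -9.57e-20 - 7.857e-19
Step 3: G = -8.814e-19 J

-8.814e-19


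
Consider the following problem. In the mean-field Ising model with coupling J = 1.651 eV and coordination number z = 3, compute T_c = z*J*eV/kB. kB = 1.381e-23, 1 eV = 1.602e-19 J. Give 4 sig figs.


Step 1: z*J = 3*1.651 = 4.953 eV
Step 2: Convert to Joules: 4.953*1.602e-19 = 7.935e-19 J
Step 3: T_c = 7.935e-19 / 1.381e-23 = 5.746e+04 K

5.746e+04


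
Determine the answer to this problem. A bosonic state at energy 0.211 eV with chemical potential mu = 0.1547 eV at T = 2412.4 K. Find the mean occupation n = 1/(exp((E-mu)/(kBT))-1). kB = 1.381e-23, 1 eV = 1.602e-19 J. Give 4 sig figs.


Step 1: (E - mu) = 0.0563 eV
Step 2: x = (E-mu)*eV/(kB*T) = 0.0563*1.602e-19/(1.381e-23*2412.4) = 0.2707
Step 3: exp(x) = 1.311
Step 4: n = 1/(exp(x)-1) = 3.216

3.216


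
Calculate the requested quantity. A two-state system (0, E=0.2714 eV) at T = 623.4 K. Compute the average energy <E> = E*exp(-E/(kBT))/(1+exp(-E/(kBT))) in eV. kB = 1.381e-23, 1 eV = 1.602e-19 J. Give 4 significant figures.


Step 1: beta*E = 0.2714*1.602e-19/(1.381e-23*623.4) = 5.05
Step 2: exp(-beta*E) = 0.006408
Step 3: <E> = 0.2714*0.006408/(1+0.006408) = 0.001728 eV

0.001728


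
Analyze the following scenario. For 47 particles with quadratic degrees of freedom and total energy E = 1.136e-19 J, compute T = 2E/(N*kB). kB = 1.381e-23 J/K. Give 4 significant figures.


Step 1: Numerator = 2*E = 2*1.136e-19 = 2.272e-19 J
Step 2: Denominator = N*kB = 47*1.381e-23 = 6.491e-22
Step 3: T = 2.272e-19 / 6.491e-22 = 350 K

350


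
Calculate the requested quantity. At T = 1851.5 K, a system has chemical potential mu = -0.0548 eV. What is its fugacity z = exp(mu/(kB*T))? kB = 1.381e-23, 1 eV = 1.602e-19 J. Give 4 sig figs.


Step 1: Convert mu to Joules: -0.0548*1.602e-19 = -8.779e-21 J
Step 2: kB*T = 1.381e-23*1851.5 = 2.557e-20 J
Step 3: mu/(kB*T) = -0.3433
Step 4: z = exp(-0.3433) = 0.7094

0.7094


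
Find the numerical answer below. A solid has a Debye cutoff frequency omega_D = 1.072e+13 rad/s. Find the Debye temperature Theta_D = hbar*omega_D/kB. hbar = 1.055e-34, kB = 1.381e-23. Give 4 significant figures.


Step 1: hbar*omega_D = 1.055e-34 * 1.072e+13 = 1.131e-21 J
Step 2: Theta_D = 1.131e-21 / 1.381e-23
Step 3: Theta_D = 81.89 K

81.89


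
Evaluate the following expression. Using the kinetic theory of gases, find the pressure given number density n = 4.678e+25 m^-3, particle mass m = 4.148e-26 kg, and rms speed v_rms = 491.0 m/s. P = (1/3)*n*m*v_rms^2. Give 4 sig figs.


Step 1: v_rms^2 = 491.0^2 = 2.411e+05
Step 2: n*m = 4.678e+25*4.148e-26 = 1.94
Step 3: P = (1/3)*1.94*2.411e+05 = 1.559e+05 Pa

1.559e+05


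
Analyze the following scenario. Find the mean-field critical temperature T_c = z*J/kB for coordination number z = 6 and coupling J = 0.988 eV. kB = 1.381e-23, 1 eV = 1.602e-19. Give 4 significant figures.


Step 1: z*J = 6*0.988 = 5.928 eV
Step 2: Convert to Joules: 5.928*1.602e-19 = 9.497e-19 J
Step 3: T_c = 9.497e-19 / 1.381e-23 = 6.877e+04 K

6.877e+04


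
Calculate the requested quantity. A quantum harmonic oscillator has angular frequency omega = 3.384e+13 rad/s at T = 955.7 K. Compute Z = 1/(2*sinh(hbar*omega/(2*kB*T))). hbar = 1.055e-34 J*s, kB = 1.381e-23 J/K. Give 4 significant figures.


Step 1: Compute x = hbar*omega/(kB*T) = 1.055e-34*3.384e+13/(1.381e-23*955.7) = 0.2705
Step 2: x/2 = 0.1353
Step 3: sinh(x/2) = 0.1357
Step 4: Z = 1/(2*0.1357) = 3.686

3.686


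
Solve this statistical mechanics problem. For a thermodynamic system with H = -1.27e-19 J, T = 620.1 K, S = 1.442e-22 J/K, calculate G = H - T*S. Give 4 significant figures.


Step 1: T*S = 620.1 * 1.442e-22 = 8.942e-20 J
Step 2: G = H - T*S = -1.27e-19 - 8.942e-20
Step 3: G = -2.164e-19 J

-2.164e-19


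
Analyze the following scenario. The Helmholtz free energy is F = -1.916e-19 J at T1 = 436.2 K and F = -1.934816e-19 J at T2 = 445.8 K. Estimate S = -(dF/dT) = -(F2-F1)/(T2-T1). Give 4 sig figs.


Step 1: dF = F2 - F1 = -1.934816e-19 - (-1.916e-19) = -1.8816e-21 J
Step 2: dT = T2 - T1 = 445.8 - 436.2 = 9.6 K
Step 3: S = -dF/dT = -(-1.8816e-21)/9.6 = 1.96e-22 J/K

1.96e-22


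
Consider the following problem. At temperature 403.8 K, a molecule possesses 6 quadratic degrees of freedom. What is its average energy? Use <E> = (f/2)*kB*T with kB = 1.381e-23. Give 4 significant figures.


Step 1: f/2 = 6/2 = 3
Step 2: kB*T = 1.381e-23 * 403.8 = 5.576e-21
Step 3: <E> = 3 * 5.576e-21 = 1.673e-20 J

1.673e-20


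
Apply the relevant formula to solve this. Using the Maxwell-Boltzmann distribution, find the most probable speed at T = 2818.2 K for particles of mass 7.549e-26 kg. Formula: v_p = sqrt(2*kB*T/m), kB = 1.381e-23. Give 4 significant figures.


Step 1: Numerator = 2*kB*T = 2*1.381e-23*2818.2 = 7.784e-20
Step 2: Ratio = 7.784e-20 / 7.549e-26 = 1.031e+06
Step 3: v_p = sqrt(1.031e+06) = 1015 m/s

1015


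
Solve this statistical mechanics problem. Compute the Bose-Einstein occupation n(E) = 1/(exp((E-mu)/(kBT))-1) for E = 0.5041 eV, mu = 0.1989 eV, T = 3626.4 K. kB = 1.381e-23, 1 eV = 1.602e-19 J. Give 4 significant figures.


Step 1: (E - mu) = 0.3052 eV
Step 2: x = (E-mu)*eV/(kB*T) = 0.3052*1.602e-19/(1.381e-23*3626.4) = 0.9763
Step 3: exp(x) = 2.655
Step 4: n = 1/(exp(x)-1) = 0.6044

0.6044


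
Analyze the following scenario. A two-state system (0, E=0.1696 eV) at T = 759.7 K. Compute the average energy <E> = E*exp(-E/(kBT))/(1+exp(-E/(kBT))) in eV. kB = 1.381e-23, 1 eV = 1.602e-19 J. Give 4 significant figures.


Step 1: beta*E = 0.1696*1.602e-19/(1.381e-23*759.7) = 2.59
Step 2: exp(-beta*E) = 0.07504
Step 3: <E> = 0.1696*0.07504/(1+0.07504) = 0.01184 eV

0.01184


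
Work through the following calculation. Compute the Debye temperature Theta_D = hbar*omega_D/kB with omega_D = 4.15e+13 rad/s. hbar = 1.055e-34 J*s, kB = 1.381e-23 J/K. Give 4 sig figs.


Step 1: hbar*omega_D = 1.055e-34 * 4.15e+13 = 4.378e-21 J
Step 2: Theta_D = 4.378e-21 / 1.381e-23
Step 3: Theta_D = 317 K

317


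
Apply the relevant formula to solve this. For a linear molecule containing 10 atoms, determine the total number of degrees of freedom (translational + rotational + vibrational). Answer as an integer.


Step 1: Translational DOF = 3
Step 2: Rotational DOF (linear) = 2
Step 3: Vibrational DOF = 3*10 - 5 = 25
Step 4: Total = 3 + 2 + 25 = 30

30


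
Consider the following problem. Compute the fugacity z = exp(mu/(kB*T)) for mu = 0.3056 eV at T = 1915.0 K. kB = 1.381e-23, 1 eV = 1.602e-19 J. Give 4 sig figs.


Step 1: Convert mu to Joules: 0.3056*1.602e-19 = 4.896e-20 J
Step 2: kB*T = 1.381e-23*1915.0 = 2.645e-20 J
Step 3: mu/(kB*T) = 1.851
Step 4: z = exp(1.851) = 6.367

6.367


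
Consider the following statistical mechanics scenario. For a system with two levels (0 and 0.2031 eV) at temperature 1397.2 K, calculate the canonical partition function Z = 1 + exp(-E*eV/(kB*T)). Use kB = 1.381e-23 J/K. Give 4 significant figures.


Step 1: Compute beta*E = E*eV/(kB*T) = 0.2031*1.602e-19/(1.381e-23*1397.2) = 1.686
Step 2: exp(-beta*E) = exp(-1.686) = 0.1852
Step 3: Z = 1 + 0.1852 = 1.185

1.185


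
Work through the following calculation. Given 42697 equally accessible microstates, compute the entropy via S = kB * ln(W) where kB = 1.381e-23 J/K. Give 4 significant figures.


Step 1: ln(W) = ln(42697) = 10.66
Step 2: S = kB * ln(W) = 1.381e-23 * 10.66
Step 3: S = 1.472e-22 J/K

1.472e-22


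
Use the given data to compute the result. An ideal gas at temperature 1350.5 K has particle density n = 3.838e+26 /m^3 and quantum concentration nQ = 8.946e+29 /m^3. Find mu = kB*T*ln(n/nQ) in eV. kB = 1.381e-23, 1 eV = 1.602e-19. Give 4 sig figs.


Step 1: n/nQ = 3.838e+26/8.946e+29 = 0.000429
Step 2: ln(n/nQ) = -7.754
Step 3: mu = kB*T*ln(n/nQ) = 1.865e-20*-7.754 = -1.446e-19 J
Step 4: Convert to eV: -1.446e-19/1.602e-19 = -0.9027 eV

-0.9027


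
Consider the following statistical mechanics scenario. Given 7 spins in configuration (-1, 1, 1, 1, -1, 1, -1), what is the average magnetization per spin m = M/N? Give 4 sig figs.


Step 1: Count up spins (+1): 4, down spins (-1): 3
Step 2: Total magnetization M = 4 - 3 = 1
Step 3: m = M/N = 1/7 = 0.1429

0.1429


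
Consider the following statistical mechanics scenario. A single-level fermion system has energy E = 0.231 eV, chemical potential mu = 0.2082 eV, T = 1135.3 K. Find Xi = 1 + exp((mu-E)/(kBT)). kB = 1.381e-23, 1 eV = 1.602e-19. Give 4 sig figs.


Step 1: (mu - E) = 0.2082 - 0.231 = -0.0228 eV
Step 2: x = (mu-E)*eV/(kB*T) = -0.0228*1.602e-19/(1.381e-23*1135.3) = -0.233
Step 3: exp(x) = 0.7922
Step 4: Xi = 1 + 0.7922 = 1.792

1.792


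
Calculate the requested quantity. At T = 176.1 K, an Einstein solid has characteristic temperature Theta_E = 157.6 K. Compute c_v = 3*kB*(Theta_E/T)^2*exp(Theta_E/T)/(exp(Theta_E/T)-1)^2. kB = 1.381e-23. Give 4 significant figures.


Step 1: x = Theta_E/T = 157.6/176.1 = 0.8949
Step 2: x^2 = 0.8009
Step 3: exp(x) = 2.447
Step 4: c_v = 3*1.381e-23*0.8009*2.447/(2.447-1)^2 = 3.877e-23

3.877e-23


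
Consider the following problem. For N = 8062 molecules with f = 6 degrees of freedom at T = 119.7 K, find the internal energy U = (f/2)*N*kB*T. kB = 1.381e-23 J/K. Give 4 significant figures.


Step 1: f/2 = 6/2 = 3.0
Step 2: N*kB*T = 8062*1.381e-23*119.7 = 1.333e-17
Step 3: U = 3.0 * 1.333e-17 = 3.998e-17 J

3.998e-17


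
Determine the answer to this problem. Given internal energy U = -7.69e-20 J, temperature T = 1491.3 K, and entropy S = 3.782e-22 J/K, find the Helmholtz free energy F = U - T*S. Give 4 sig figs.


Step 1: T*S = 1491.3 * 3.782e-22 = 5.64e-19 J
Step 2: F = U - T*S = -7.69e-20 - 5.64e-19
Step 3: F = -6.409e-19 J

-6.409e-19


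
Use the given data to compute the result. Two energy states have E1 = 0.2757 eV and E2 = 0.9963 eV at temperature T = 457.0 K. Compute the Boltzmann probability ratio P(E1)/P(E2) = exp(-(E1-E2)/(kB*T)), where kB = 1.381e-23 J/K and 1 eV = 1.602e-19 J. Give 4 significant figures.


Step 1: Compute energy difference dE = E1 - E2 = 0.2757 - 0.9963 = -0.7206 eV
Step 2: Convert to Joules: dE_J = -0.7206 * 1.602e-19 = -1.154e-19 J
Step 3: Compute exponent = -dE_J / (kB * T) = -(-1.154e-19) / (1.381e-23 * 457.0) = 18.29
Step 4: P(E1)/P(E2) = exp(18.29) = 8.787e+07

8.787e+07


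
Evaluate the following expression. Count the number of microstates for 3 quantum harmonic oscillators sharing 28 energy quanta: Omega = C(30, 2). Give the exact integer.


Step 1: Use binomial coefficient C(30, 2)
Step 2: Numerator = 30! / 28!
Step 3: Denominator = 2!
Step 4: Omega = 435

435


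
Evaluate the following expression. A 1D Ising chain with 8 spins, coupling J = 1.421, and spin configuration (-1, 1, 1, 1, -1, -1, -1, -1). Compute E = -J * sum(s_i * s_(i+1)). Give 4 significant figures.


Step 1: Nearest-neighbor products: -1, 1, 1, -1, 1, 1, 1
Step 2: Sum of products = 3
Step 3: E = -1.421 * 3 = -4.263

-4.263


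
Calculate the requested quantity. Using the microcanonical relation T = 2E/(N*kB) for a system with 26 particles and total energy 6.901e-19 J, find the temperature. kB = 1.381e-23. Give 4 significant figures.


Step 1: Numerator = 2*E = 2*6.901e-19 = 1.38e-18 J
Step 2: Denominator = N*kB = 26*1.381e-23 = 3.591e-22
Step 3: T = 1.38e-18 / 3.591e-22 = 3844 K

3844


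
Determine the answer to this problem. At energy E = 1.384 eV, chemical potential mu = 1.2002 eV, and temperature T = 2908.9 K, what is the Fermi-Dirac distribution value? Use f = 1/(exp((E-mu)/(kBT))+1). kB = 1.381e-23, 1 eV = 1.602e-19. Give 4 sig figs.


Step 1: (E - mu) = 1.384 - 1.2002 = 0.1838 eV
Step 2: Convert: (E-mu)*eV = 2.944e-20 J
Step 3: x = (E-mu)*eV/(kB*T) = 0.733
Step 4: f = 1/(exp(0.733)+1) = 0.3245

0.3245


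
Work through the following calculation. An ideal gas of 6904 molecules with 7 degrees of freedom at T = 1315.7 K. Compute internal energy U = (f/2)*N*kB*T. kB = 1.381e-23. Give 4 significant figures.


Step 1: f/2 = 7/2 = 3.5
Step 2: N*kB*T = 6904*1.381e-23*1315.7 = 1.254e-16
Step 3: U = 3.5 * 1.254e-16 = 4.391e-16 J

4.391e-16


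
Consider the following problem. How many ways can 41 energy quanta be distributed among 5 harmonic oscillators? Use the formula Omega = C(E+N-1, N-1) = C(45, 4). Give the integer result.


Step 1: Use binomial coefficient C(45, 4)
Step 2: Numerator = 45! / 41!
Step 3: Denominator = 4!
Step 4: Omega = 148995

148995


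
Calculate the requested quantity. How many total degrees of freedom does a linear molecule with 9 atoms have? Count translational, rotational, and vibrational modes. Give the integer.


Step 1: Translational DOF = 3
Step 2: Rotational DOF (linear) = 2
Step 3: Vibrational DOF = 3*9 - 5 = 22
Step 4: Total = 3 + 2 + 22 = 27

27


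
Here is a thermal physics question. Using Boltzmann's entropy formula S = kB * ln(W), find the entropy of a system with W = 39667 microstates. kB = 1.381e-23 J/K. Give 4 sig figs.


Step 1: ln(W) = ln(39667) = 10.59
Step 2: S = kB * ln(W) = 1.381e-23 * 10.59
Step 3: S = 1.462e-22 J/K

1.462e-22


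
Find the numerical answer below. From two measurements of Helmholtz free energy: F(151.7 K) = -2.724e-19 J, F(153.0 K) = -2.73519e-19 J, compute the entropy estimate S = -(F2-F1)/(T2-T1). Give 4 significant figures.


Step 1: dF = F2 - F1 = -2.73519e-19 - (-2.724e-19) = -1.119e-21 J
Step 2: dT = T2 - T1 = 153.0 - 151.7 = 1.3 K
Step 3: S = -dF/dT = -(-1.119e-21)/1.3 = 8.608e-22 J/K

8.608e-22


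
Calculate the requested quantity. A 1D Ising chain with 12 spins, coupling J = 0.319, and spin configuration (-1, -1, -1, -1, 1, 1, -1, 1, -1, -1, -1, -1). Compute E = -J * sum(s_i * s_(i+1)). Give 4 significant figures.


Step 1: Nearest-neighbor products: 1, 1, 1, -1, 1, -1, -1, -1, 1, 1, 1
Step 2: Sum of products = 3
Step 3: E = -0.319 * 3 = -0.957

-0.957


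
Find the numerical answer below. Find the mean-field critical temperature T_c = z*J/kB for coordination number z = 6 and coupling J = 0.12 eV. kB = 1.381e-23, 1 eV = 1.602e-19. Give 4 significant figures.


Step 1: z*J = 6*0.12 = 0.72 eV
Step 2: Convert to Joules: 0.72*1.602e-19 = 1.153e-19 J
Step 3: T_c = 1.153e-19 / 1.381e-23 = 8352 K

8352


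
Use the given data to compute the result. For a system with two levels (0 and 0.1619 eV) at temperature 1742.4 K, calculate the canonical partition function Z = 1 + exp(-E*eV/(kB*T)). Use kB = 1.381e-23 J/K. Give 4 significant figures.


Step 1: Compute beta*E = E*eV/(kB*T) = 0.1619*1.602e-19/(1.381e-23*1742.4) = 1.078
Step 2: exp(-beta*E) = exp(-1.078) = 0.3403
Step 3: Z = 1 + 0.3403 = 1.34

1.34


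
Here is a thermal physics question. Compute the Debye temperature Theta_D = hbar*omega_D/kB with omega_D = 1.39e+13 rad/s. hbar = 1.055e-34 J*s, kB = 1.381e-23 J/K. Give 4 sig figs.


Step 1: hbar*omega_D = 1.055e-34 * 1.39e+13 = 1.466e-21 J
Step 2: Theta_D = 1.466e-21 / 1.381e-23
Step 3: Theta_D = 106.2 K

106.2


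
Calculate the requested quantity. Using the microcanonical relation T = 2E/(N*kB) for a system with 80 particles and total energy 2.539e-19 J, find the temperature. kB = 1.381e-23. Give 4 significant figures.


Step 1: Numerator = 2*E = 2*2.539e-19 = 5.078e-19 J
Step 2: Denominator = N*kB = 80*1.381e-23 = 1.105e-21
Step 3: T = 5.078e-19 / 1.105e-21 = 459.6 K

459.6


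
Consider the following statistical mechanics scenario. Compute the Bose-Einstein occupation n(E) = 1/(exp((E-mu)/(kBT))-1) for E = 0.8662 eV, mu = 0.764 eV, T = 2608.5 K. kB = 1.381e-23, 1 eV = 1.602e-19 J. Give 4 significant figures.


Step 1: (E - mu) = 0.1022 eV
Step 2: x = (E-mu)*eV/(kB*T) = 0.1022*1.602e-19/(1.381e-23*2608.5) = 0.4545
Step 3: exp(x) = 1.575
Step 4: n = 1/(exp(x)-1) = 1.738

1.738


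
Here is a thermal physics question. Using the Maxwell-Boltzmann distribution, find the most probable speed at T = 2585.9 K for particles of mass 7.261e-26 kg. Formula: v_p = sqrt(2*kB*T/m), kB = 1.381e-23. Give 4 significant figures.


Step 1: Numerator = 2*kB*T = 2*1.381e-23*2585.9 = 7.142e-20
Step 2: Ratio = 7.142e-20 / 7.261e-26 = 9.836e+05
Step 3: v_p = sqrt(9.836e+05) = 991.8 m/s

991.8


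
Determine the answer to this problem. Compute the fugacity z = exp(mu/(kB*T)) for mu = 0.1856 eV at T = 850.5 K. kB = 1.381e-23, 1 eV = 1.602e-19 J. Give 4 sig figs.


Step 1: Convert mu to Joules: 0.1856*1.602e-19 = 2.973e-20 J
Step 2: kB*T = 1.381e-23*850.5 = 1.175e-20 J
Step 3: mu/(kB*T) = 2.531
Step 4: z = exp(2.531) = 12.57

12.57


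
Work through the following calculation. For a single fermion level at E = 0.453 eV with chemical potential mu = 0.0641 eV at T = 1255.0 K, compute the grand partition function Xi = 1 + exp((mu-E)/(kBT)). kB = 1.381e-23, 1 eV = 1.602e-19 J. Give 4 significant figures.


Step 1: (mu - E) = 0.0641 - 0.453 = -0.3889 eV
Step 2: x = (mu-E)*eV/(kB*T) = -0.3889*1.602e-19/(1.381e-23*1255.0) = -3.595
Step 3: exp(x) = 0.02747
Step 4: Xi = 1 + 0.02747 = 1.027

1.027


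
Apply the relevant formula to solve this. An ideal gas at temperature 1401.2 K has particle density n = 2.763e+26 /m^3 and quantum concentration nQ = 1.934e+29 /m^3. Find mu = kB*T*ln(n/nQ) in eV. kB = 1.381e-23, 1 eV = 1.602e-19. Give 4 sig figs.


Step 1: n/nQ = 2.763e+26/1.934e+29 = 0.001429
Step 2: ln(n/nQ) = -6.551
Step 3: mu = kB*T*ln(n/nQ) = 1.935e-20*-6.551 = -1.268e-19 J
Step 4: Convert to eV: -1.268e-19/1.602e-19 = -0.7913 eV

-0.7913


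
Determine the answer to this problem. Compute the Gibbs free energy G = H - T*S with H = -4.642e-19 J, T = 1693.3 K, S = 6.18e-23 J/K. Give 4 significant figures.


Step 1: T*S = 1693.3 * 6.18e-23 = 1.046e-19 J
Step 2: G = H - T*S = -4.642e-19 - 1.046e-19
Step 3: G = -5.688e-19 J

-5.688e-19


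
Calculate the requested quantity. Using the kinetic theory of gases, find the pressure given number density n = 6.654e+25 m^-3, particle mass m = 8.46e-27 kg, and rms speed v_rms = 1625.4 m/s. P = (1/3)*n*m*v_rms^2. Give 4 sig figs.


Step 1: v_rms^2 = 1625.4^2 = 2.642e+06
Step 2: n*m = 6.654e+25*8.46e-27 = 0.5629
Step 3: P = (1/3)*0.5629*2.642e+06 = 4.957e+05 Pa

4.957e+05


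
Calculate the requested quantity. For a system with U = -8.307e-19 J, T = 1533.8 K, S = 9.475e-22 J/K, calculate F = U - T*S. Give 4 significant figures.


Step 1: T*S = 1533.8 * 9.475e-22 = 1.453e-18 J
Step 2: F = U - T*S = -8.307e-19 - 1.453e-18
Step 3: F = -2.284e-18 J

-2.284e-18


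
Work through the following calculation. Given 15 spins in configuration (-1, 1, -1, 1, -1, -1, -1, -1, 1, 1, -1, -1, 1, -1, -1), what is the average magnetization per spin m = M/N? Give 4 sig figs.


Step 1: Count up spins (+1): 5, down spins (-1): 10
Step 2: Total magnetization M = 5 - 10 = -5
Step 3: m = M/N = -5/15 = -0.3333

-0.3333


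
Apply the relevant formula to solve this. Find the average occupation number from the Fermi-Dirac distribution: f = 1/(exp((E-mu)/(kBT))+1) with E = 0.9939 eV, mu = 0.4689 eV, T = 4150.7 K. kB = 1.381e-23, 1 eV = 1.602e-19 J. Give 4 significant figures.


Step 1: (E - mu) = 0.9939 - 0.4689 = 0.525 eV
Step 2: Convert: (E-mu)*eV = 8.411e-20 J
Step 3: x = (E-mu)*eV/(kB*T) = 1.467
Step 4: f = 1/(exp(1.467)+1) = 0.1874

0.1874


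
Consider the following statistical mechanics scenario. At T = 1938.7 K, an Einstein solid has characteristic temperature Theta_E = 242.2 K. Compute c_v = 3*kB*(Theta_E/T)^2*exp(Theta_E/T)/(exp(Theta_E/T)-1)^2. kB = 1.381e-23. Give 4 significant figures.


Step 1: x = Theta_E/T = 242.2/1938.7 = 0.1249
Step 2: x^2 = 0.01561
Step 3: exp(x) = 1.133
Step 4: c_v = 3*1.381e-23*0.01561*1.133/(1.133-1)^2 = 4.138e-23

4.138e-23


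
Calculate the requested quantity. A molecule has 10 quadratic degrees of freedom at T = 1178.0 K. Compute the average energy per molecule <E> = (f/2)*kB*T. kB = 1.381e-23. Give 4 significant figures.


Step 1: f/2 = 10/2 = 5
Step 2: kB*T = 1.381e-23 * 1178.0 = 1.627e-20
Step 3: <E> = 5 * 1.627e-20 = 8.134e-20 J

8.134e-20


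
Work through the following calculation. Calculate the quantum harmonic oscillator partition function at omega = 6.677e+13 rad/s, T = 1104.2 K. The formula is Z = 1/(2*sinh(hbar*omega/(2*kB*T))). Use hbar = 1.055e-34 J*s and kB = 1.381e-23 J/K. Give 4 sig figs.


Step 1: Compute x = hbar*omega/(kB*T) = 1.055e-34*6.677e+13/(1.381e-23*1104.2) = 0.4619
Step 2: x/2 = 0.231
Step 3: sinh(x/2) = 0.233
Step 4: Z = 1/(2*0.233) = 2.146

2.146


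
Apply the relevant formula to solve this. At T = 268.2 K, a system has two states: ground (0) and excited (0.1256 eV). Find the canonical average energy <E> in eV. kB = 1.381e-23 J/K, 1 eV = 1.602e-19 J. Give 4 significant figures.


Step 1: beta*E = 0.1256*1.602e-19/(1.381e-23*268.2) = 5.432
Step 2: exp(-beta*E) = 0.004372
Step 3: <E> = 0.1256*0.004372/(1+0.004372) = 0.0005468 eV

0.0005468


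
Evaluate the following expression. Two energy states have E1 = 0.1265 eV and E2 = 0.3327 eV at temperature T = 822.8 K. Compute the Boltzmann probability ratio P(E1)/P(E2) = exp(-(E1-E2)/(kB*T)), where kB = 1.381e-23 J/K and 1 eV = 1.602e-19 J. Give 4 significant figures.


Step 1: Compute energy difference dE = E1 - E2 = 0.1265 - 0.3327 = -0.2062 eV
Step 2: Convert to Joules: dE_J = -0.2062 * 1.602e-19 = -3.303e-20 J
Step 3: Compute exponent = -dE_J / (kB * T) = -(-3.303e-20) / (1.381e-23 * 822.8) = 2.907
Step 4: P(E1)/P(E2) = exp(2.907) = 18.3

18.3


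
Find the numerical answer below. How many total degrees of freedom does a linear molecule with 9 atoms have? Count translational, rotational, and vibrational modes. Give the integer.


Step 1: Translational DOF = 3
Step 2: Rotational DOF (linear) = 2
Step 3: Vibrational DOF = 3*9 - 5 = 22
Step 4: Total = 3 + 2 + 22 = 27

27


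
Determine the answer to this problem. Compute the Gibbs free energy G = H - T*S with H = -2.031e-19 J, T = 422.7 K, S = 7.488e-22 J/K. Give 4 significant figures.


Step 1: T*S = 422.7 * 7.488e-22 = 3.165e-19 J
Step 2: G = H - T*S = -2.031e-19 - 3.165e-19
Step 3: G = -5.196e-19 J

-5.196e-19


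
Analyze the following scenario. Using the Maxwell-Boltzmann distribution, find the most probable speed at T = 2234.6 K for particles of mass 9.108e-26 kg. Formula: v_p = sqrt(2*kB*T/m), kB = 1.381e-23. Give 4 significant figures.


Step 1: Numerator = 2*kB*T = 2*1.381e-23*2234.6 = 6.172e-20
Step 2: Ratio = 6.172e-20 / 9.108e-26 = 6.776e+05
Step 3: v_p = sqrt(6.776e+05) = 823.2 m/s

823.2


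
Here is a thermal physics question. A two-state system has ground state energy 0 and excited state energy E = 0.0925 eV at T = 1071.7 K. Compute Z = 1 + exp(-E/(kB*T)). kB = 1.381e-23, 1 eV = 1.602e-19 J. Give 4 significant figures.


Step 1: Compute beta*E = E*eV/(kB*T) = 0.0925*1.602e-19/(1.381e-23*1071.7) = 1.001
Step 2: exp(-beta*E) = exp(-1.001) = 0.3674
Step 3: Z = 1 + 0.3674 = 1.367

1.367


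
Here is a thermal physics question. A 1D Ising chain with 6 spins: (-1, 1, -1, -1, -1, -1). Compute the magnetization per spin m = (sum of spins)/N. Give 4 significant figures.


Step 1: Count up spins (+1): 1, down spins (-1): 5
Step 2: Total magnetization M = 1 - 5 = -4
Step 3: m = M/N = -4/6 = -0.6667

-0.6667


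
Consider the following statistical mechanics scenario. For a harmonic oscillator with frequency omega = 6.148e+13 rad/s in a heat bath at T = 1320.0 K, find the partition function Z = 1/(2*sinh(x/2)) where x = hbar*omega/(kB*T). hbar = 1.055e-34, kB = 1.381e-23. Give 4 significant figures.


Step 1: Compute x = hbar*omega/(kB*T) = 1.055e-34*6.148e+13/(1.381e-23*1320.0) = 0.3558
Step 2: x/2 = 0.1779
Step 3: sinh(x/2) = 0.1788
Step 4: Z = 1/(2*0.1788) = 2.796

2.796


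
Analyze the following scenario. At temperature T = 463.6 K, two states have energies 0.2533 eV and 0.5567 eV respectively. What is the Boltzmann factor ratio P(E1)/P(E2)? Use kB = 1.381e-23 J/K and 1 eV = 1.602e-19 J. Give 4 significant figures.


Step 1: Compute energy difference dE = E1 - E2 = 0.2533 - 0.5567 = -0.3034 eV
Step 2: Convert to Joules: dE_J = -0.3034 * 1.602e-19 = -4.86e-20 J
Step 3: Compute exponent = -dE_J / (kB * T) = -(-4.86e-20) / (1.381e-23 * 463.6) = 7.592
Step 4: P(E1)/P(E2) = exp(7.592) = 1982

1982
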